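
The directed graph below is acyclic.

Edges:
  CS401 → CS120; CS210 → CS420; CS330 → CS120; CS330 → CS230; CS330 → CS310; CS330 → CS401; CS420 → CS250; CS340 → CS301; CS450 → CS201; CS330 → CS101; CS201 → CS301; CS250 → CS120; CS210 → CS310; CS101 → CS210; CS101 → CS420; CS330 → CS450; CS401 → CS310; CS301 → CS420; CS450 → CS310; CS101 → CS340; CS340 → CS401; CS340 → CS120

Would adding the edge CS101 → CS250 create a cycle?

No

Adding CS101→CS250 creates a cycle iff CS250 can already reach CS101.
Explore from CS250: no path reaches CS101. The graph stays acyclic.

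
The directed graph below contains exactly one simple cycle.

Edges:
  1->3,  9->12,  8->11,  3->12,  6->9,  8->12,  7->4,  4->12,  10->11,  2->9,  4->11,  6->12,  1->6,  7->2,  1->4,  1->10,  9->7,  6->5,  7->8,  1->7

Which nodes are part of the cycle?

2, 7, 9

DFS with gray/black marking from 7:
7 gray
  2 gray
    9 gray
      12 gray
      12 black
      9→7: 7 is gray → back edge
Back edge closes the cycle 7 → 2 → 9 → 7; its vertices are {2, 7, 9}.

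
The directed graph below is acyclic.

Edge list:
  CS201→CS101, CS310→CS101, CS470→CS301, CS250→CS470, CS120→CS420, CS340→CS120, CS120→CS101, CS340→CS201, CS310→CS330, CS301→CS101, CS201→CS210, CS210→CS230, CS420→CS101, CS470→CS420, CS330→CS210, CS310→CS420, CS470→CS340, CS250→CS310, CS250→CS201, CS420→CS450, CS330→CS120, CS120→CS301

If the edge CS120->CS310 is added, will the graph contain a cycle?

Yes

Adding CS120→CS310 creates a cycle iff CS310 can already reach CS120.
Path from CS310: CS310 → CS330 → CS120.
So CS310 → … → CS120 → CS310 is a cycle.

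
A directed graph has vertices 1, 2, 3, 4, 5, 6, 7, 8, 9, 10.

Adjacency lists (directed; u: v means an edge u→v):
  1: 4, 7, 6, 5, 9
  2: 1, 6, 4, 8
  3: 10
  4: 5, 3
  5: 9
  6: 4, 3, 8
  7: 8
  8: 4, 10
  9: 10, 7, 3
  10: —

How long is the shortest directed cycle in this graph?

For each vertex v, BFS finds the shortest path from v back to v.
The shortest such closed walk is 5 → 9 → 7 → 8 → 4 → 5, length 5.

5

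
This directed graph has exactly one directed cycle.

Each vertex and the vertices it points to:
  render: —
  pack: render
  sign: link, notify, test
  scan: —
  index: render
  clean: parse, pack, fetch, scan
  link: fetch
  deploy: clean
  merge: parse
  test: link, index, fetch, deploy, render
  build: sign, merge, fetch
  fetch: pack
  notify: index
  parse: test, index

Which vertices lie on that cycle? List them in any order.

DFS with gray/black marking from parse:
parse gray
  test gray
    link gray
      fetch gray
        pack gray
          render gray
          render black
        pack black
      fetch black
    link black
    index gray
      index→render: render black — skip
    index black
    test→fetch: fetch black — skip
    deploy gray
      clean gray
        clean→parse: parse is gray → back edge
Back edge closes the cycle parse → test → deploy → clean → parse; its vertices are {test, clean, parse, deploy}.

test, clean, parse, deploy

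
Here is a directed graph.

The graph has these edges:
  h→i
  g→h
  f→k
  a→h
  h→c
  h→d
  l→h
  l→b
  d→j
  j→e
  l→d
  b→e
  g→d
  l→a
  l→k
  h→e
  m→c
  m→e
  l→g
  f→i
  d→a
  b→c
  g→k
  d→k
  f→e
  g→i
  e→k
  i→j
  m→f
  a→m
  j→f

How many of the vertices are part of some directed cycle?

6

A vertex is on a directed cycle iff it belongs to a strongly connected component of size ≥ 2 (or has a self-loop).
The vertices on cycles are {a, d, f, h, i, j} — 6 in total.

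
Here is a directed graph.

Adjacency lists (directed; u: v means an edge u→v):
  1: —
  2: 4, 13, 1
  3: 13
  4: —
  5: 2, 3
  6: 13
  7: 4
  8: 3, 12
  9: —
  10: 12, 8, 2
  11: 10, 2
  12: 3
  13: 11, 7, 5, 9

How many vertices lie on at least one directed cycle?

A vertex is on a directed cycle iff it belongs to a strongly connected component of size ≥ 2 (or has a self-loop).
The vertices on cycles are {2, 3, 5, 8, 10, 11, 12, 13} — 8 in total.

8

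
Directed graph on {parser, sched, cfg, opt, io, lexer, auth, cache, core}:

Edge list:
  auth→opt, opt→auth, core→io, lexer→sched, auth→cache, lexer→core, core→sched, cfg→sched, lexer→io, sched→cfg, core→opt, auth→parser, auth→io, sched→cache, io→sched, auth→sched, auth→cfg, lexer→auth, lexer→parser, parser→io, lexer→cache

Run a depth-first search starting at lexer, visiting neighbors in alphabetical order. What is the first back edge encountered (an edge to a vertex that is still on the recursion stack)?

DFS from lexer (visiting neighbors in alphabetical order); mark gray on enter, black on exit:
lexer gray
  auth gray
    cache gray
    cache black
    cfg gray
      sched gray
        sched→cache: cache black — skip
        sched→cfg: cfg is gray → back edge
First back edge: sched → cfg.

sched->cfg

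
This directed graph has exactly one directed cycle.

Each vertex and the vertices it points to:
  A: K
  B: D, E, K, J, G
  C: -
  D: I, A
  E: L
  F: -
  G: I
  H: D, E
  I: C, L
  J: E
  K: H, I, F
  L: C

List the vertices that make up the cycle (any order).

DFS with gray/black marking from K:
K gray
  H gray
    D gray
      I gray
        C gray
        C black
        L gray
          L→C: C black — skip
        L black
      I black
      A gray
        A→K: K is gray → back edge
Back edge closes the cycle K → H → D → A → K; its vertices are {A, D, H, K}.

A, D, H, K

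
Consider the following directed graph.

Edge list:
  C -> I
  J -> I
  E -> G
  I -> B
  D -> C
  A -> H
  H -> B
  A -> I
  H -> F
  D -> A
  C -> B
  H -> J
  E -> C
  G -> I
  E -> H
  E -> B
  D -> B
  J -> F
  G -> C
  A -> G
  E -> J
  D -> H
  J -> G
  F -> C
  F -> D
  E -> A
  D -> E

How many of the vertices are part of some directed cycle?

A vertex is on a directed cycle iff it belongs to a strongly connected component of size ≥ 2 (or has a self-loop).
The vertices on cycles are {A, D, E, F, H, J} — 6 in total.

6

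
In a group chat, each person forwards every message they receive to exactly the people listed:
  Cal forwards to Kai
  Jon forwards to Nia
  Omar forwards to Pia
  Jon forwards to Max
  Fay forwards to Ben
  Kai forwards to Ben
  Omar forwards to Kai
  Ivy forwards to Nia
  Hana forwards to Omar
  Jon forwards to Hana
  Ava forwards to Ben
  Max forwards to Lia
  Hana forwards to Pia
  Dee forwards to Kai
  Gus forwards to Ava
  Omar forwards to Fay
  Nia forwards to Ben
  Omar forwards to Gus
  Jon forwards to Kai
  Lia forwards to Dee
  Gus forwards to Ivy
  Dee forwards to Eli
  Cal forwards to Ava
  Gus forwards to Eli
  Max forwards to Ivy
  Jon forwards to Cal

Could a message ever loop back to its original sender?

No

DFS with white/gray/black marking, starting from Hana:
Hana gray
  Omar gray
    Gus gray
      Eli gray
      Eli black
      Ava gray
        Ben gray
        Ben black
      Ava black
      Ivy gray
        Nia gray
          Nia→Ben: Ben black — skip
        Nia black
      Ivy black
    Gus black
    Fay gray
      Fay→Ben: Ben black — skip
    Fay black
    Pia gray
    Pia black
    Kai gray
      Kai→Ben: Ben black — skip
    Kai black
  Omar black
  Hana→Pia: Pia black — skip
Hana black
Max gray
  Lia gray
    Dee gray
      Dee→Kai: Kai black — skip
      Dee→Eli: Eli black — skip
    Dee black
  Lia black
  Max→Ivy: Ivy black — skip
Max black
Jon gray
  Jon→Hana: Hana black — skip
  Jon→Max: Max black — skip
  Jon→Kai: Kai black — skip
  Jon→Nia: Nia black — skip
  Cal gray
    Cal→Kai: Kai black — skip
    Cal→Ava: Ava black — skip
  Cal black
Jon black
Every edge goes to a white or black vertex — no back edge, so the graph is acyclic.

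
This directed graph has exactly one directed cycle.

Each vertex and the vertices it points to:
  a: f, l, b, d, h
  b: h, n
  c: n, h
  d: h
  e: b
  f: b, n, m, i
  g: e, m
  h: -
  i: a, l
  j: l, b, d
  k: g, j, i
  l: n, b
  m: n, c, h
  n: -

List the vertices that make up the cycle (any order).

a, f, i

DFS with gray/black marking from i:
i gray
  a gray
    f gray
      b gray
        h gray
        h black
        n gray
        n black
      b black
      f→n: n black — skip
      m gray
        m→n: n black — skip
        c gray
          c→n: n black — skip
          c→h: h black — skip
        c black
        m→h: h black — skip
      m black
      f→i: i is gray → back edge
Back edge closes the cycle i → a → f → i; its vertices are {a, f, i}.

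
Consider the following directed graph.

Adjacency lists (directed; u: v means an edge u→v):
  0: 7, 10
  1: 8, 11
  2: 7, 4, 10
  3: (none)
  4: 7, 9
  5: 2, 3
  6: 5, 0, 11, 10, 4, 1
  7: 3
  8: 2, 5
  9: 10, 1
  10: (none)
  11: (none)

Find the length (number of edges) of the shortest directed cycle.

5

For each vertex v, BFS finds the shortest path from v back to v.
The shortest such closed walk is 1 → 8 → 2 → 4 → 9 → 1, length 5.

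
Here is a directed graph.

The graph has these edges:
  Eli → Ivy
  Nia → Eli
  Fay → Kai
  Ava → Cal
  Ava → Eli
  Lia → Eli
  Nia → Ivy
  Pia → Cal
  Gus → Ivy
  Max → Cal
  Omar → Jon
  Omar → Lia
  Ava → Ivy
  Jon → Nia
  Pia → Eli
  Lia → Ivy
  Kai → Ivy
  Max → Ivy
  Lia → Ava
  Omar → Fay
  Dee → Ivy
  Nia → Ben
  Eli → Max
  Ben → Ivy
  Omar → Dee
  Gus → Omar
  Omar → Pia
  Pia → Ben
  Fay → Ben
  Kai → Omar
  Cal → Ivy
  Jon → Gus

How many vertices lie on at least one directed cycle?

5

A vertex is on a directed cycle iff it belongs to a strongly connected component of size ≥ 2 (or has a self-loop).
The vertices on cycles are {Fay, Gus, Jon, Kai, Omar} — 5 in total.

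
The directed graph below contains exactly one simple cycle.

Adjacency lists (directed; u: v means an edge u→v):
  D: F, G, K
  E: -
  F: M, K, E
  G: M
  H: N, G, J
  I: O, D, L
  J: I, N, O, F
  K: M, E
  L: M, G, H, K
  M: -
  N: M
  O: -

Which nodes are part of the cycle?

DFS with gray/black marking from J:
J gray
  I gray
    O gray
    O black
    D gray
      F gray
        M gray
        M black
        K gray
          K→M: M black — skip
          E gray
          E black
        K black
        F→E: E black — skip
      F black
      G gray
        G→M: M black — skip
      G black
      D→K: K black — skip
    D black
    L gray
      L→M: M black — skip
      L→G: G black — skip
      H gray
        N gray
          N→M: M black — skip
        N black
        H→G: G black — skip
        H→J: J is gray → back edge
Back edge closes the cycle J → I → L → H → J; its vertices are {H, I, J, L}.

H, I, J, L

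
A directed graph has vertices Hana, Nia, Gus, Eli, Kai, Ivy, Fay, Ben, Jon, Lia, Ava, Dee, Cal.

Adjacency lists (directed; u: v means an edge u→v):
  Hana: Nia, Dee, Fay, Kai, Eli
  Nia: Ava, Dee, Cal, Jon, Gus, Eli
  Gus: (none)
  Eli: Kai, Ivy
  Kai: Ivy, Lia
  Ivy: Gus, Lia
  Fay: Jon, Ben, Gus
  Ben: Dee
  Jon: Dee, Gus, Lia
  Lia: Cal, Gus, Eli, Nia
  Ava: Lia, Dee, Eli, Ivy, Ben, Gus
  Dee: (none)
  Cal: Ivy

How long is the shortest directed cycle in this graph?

For each vertex v, BFS finds the shortest path from v back to v.
The shortest such closed walk is Nia → Ava → Lia → Nia, length 3.

3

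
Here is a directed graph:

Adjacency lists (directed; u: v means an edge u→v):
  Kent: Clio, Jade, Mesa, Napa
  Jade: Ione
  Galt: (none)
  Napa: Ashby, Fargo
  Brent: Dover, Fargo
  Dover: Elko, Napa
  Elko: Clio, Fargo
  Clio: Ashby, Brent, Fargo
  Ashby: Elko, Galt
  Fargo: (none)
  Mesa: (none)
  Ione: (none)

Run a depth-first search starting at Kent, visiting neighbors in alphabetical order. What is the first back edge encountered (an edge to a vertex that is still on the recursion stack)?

Elko→Clio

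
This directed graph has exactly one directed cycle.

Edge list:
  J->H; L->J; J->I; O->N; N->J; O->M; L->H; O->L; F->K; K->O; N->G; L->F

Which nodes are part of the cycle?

F, K, L, O

DFS with gray/black marking from O:
O gray
  M gray
  M black
  L gray
    F gray
      K gray
        K→O: O is gray → back edge
Back edge closes the cycle O → L → F → K → O; its vertices are {F, K, L, O}.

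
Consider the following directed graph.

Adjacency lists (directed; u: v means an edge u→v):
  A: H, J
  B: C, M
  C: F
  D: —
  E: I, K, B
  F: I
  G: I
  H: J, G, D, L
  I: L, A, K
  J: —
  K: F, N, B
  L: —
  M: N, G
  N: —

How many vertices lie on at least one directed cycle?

A vertex is on a directed cycle iff it belongs to a strongly connected component of size ≥ 2 (or has a self-loop).
The vertices on cycles are {A, B, C, F, G, H, I, K, M} — 9 in total.

9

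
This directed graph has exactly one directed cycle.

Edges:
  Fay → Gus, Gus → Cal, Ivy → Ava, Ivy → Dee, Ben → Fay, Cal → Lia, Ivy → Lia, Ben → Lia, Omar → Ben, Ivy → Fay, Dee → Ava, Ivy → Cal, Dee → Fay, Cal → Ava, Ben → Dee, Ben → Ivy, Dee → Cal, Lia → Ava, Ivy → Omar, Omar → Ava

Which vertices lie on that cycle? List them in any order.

Ben, Ivy, Omar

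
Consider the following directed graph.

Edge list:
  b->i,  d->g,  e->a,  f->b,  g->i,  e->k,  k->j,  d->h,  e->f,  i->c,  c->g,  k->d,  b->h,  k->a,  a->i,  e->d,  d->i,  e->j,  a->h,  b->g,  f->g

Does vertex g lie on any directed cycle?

g is on a cycle iff g can reach itself via ≥1 edge.
g → i → c → g — yes.

Yes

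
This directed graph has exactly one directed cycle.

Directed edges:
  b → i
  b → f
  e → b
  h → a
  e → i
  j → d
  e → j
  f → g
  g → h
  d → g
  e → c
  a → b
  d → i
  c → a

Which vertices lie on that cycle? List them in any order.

DFS with gray/black marking from b:
b gray
  i gray
  i black
  f gray
    g gray
      h gray
        a gray
          a→b: b is gray → back edge
Back edge closes the cycle b → f → g → h → a → b; its vertices are {a, b, f, g, h}.

a, b, f, g, h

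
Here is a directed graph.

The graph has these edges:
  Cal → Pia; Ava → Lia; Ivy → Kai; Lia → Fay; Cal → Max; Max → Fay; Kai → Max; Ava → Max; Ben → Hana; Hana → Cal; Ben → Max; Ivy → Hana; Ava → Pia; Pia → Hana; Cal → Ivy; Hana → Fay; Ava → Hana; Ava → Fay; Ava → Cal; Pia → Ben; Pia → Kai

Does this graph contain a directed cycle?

Yes

DFS with white/gray/black marking, starting from Ivy:
Ivy gray
  Hana gray
    Cal gray
      Max gray
        Fay gray
        Fay black
      Max black
      Pia gray
        Kai gray
          Kai→Max: Max black — skip
        Kai black
        Pia→Hana: Hana is gray → back edge
Back edge found, so a cycle exists: Hana → Cal → Pia → Hana.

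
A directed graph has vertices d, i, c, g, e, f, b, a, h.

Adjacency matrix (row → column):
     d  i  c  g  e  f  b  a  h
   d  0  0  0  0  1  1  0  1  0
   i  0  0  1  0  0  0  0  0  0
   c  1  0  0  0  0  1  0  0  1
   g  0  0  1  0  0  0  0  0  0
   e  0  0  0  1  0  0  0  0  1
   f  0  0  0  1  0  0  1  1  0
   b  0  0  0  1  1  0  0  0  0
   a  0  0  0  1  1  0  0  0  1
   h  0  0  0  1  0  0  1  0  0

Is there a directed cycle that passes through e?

Yes

e is on a cycle iff e can reach itself via ≥1 edge.
e → h → b → e — yes.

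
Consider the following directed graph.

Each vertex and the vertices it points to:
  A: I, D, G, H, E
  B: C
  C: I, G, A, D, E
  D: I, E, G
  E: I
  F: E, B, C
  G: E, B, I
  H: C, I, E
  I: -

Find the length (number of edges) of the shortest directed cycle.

For each vertex v, BFS finds the shortest path from v back to v.
The shortest such closed walk is C → A → H → C, length 3.

3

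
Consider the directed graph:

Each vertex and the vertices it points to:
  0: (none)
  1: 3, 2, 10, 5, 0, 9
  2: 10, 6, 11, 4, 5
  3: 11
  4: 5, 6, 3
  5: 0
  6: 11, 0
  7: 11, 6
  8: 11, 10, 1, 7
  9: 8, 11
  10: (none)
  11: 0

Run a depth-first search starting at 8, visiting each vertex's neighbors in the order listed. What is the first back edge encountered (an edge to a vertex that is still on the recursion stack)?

9->8

DFS from 8 (visiting each vertex's neighbors in the order listed); mark gray on enter, black on exit:
8 gray
  11 gray
    0 gray
    0 black
  11 black
  10 gray
  10 black
  1 gray
    3 gray
      3→11: 11 black — skip
    3 black
    2 gray
      2→10: 10 black — skip
      6 gray
        6→11: 11 black — skip
        6→0: 0 black — skip
      6 black
      2→11: 11 black — skip
      4 gray
        5 gray
          5→0: 0 black — skip
        5 black
        4→6: 6 black — skip
        4→3: 3 black — skip
      4 black
      2→5: 5 black — skip
    2 black
    1→10: 10 black — skip
    1→5: 5 black — skip
    1→0: 0 black — skip
    9 gray
      9→8: 8 is gray → back edge
First back edge: 9 → 8.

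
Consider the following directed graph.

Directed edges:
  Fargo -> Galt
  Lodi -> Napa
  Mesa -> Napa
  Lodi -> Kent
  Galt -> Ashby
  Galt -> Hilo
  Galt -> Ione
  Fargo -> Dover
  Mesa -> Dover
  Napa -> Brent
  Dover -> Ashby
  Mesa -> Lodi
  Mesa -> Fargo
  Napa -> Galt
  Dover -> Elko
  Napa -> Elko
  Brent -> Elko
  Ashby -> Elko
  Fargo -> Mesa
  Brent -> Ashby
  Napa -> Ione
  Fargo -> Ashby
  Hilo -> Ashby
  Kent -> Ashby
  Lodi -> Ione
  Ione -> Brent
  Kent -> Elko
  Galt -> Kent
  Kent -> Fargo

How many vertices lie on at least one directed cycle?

A vertex is on a directed cycle iff it belongs to a strongly connected component of size ≥ 2 (or has a self-loop).
The vertices on cycles are {Galt, Kent, Lodi, Mesa, Napa, Fargo} — 6 in total.

6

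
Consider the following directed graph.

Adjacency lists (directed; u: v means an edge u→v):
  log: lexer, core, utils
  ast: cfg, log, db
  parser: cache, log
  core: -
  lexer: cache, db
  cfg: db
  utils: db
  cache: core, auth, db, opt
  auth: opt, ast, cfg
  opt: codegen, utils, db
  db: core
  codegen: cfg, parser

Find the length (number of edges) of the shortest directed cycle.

4

For each vertex v, BFS finds the shortest path from v back to v.
The shortest such closed walk is opt → codegen → parser → cache → opt, length 4.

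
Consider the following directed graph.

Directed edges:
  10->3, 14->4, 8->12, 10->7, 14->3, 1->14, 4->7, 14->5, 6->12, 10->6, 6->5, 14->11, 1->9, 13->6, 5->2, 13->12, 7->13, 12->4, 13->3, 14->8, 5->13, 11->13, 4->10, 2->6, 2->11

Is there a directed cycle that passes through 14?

No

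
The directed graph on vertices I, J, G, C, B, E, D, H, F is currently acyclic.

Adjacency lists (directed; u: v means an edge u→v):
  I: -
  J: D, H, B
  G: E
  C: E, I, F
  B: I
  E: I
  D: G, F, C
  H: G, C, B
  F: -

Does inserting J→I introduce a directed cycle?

Adding J→I creates a cycle iff I can already reach J.
Explore from I: no path reaches J. The graph stays acyclic.

No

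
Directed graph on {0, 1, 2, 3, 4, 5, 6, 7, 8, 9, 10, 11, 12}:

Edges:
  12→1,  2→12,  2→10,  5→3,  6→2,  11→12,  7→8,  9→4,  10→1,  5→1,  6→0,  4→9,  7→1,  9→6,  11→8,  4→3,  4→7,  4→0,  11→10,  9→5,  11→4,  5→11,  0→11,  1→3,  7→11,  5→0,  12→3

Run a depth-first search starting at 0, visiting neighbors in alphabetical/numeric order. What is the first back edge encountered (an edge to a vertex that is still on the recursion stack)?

DFS from 0 (visiting neighbors in alphabetical/numeric order); mark gray on enter, black on exit:
0 gray
  11 gray
    4 gray
      4→0: 0 is gray → back edge
First back edge: 4 → 0.

4->0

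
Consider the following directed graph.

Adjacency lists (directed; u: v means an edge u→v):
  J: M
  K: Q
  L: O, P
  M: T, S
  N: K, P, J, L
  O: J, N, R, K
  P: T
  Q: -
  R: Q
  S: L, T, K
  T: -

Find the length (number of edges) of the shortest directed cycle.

3

For each vertex v, BFS finds the shortest path from v back to v.
The shortest such closed walk is O → N → L → O, length 3.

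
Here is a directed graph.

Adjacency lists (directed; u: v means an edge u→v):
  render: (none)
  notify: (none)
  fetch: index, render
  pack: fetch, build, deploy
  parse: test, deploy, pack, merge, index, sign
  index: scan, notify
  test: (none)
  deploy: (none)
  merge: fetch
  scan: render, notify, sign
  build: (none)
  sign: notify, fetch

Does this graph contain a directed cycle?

Yes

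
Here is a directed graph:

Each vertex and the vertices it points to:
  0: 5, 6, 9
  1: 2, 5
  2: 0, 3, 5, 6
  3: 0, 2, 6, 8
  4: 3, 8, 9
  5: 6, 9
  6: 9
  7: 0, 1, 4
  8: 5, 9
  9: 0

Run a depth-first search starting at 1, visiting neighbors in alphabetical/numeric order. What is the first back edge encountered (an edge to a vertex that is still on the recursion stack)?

9→0

DFS from 1 (visiting neighbors in alphabetical/numeric order); mark gray on enter, black on exit:
1 gray
  2 gray
    0 gray
      5 gray
        6 gray
          9 gray
            9→0: 0 is gray → back edge
First back edge: 9 → 0.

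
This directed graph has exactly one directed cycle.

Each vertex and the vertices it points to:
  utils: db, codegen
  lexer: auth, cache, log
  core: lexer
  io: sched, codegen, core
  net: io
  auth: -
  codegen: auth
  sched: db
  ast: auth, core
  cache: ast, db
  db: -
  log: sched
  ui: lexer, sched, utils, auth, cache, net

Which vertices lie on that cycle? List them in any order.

DFS with gray/black marking from lexer:
lexer gray
  auth gray
  auth black
  cache gray
    ast gray
      ast→auth: auth black — skip
      core gray
        core→lexer: lexer is gray → back edge
Back edge closes the cycle lexer → cache → ast → core → lexer; its vertices are {ast, core, cache, lexer}.

ast, core, cache, lexer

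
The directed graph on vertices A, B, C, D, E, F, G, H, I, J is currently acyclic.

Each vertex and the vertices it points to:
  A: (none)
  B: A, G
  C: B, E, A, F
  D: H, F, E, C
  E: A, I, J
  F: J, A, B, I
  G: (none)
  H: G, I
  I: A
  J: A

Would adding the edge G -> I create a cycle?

No

Adding G→I creates a cycle iff I can already reach G.
Explore from I: no path reaches G. The graph stays acyclic.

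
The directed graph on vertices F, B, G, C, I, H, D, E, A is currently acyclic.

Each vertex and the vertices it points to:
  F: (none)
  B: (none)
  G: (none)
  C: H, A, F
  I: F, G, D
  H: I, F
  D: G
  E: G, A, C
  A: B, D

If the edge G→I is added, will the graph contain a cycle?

Yes

Adding G→I creates a cycle iff I can already reach G.
Path from I: I → G.
So I → … → G → I is a cycle.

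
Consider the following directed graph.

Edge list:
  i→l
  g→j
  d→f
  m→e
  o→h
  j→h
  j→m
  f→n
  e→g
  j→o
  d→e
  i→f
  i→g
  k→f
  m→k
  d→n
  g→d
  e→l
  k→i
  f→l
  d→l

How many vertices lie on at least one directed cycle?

A vertex is on a directed cycle iff it belongs to a strongly connected component of size ≥ 2 (or has a self-loop).
The vertices on cycles are {d, e, g, i, j, k, m} — 7 in total.

7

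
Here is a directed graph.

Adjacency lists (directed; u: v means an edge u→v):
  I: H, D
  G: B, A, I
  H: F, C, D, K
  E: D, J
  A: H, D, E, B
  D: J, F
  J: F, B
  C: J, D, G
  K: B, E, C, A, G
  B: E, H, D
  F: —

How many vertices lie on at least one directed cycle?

10

A vertex is on a directed cycle iff it belongs to a strongly connected component of size ≥ 2 (or has a self-loop).
The vertices on cycles are {A, B, C, D, E, G, H, I, J, K} — 10 in total.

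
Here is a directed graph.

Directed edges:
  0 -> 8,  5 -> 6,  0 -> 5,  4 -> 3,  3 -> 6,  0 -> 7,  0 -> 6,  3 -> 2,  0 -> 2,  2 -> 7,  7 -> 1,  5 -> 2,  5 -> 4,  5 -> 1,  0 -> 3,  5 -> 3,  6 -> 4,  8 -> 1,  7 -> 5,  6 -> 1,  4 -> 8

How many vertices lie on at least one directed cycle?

6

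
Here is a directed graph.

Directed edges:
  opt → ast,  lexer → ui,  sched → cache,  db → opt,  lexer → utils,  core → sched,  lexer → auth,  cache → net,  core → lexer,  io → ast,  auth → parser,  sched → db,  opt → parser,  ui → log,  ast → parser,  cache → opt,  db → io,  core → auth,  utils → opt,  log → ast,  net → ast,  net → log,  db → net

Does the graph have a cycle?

No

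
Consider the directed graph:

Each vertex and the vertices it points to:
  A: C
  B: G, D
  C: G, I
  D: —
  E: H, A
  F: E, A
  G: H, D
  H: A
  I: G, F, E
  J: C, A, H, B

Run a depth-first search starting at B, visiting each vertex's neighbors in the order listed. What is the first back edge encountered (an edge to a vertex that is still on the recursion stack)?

C->G

DFS from B (visiting each vertex's neighbors in the order listed); mark gray on enter, black on exit:
B gray
  G gray
    H gray
      A gray
        C gray
          C→G: G is gray → back edge
First back edge: C → G.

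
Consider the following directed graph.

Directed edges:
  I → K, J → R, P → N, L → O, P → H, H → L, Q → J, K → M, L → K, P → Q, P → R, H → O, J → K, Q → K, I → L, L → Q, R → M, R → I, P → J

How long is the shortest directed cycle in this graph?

For each vertex v, BFS finds the shortest path from v back to v.
The shortest such closed walk is Q → J → R → I → L → Q, length 5.

5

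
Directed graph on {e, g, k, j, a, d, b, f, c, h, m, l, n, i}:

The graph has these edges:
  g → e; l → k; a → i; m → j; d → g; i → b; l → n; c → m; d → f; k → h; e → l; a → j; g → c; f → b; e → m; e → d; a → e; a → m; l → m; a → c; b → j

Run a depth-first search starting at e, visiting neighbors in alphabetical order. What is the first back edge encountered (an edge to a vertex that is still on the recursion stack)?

DFS from e (visiting neighbors in alphabetical order); mark gray on enter, black on exit:
e gray
  d gray
    f gray
      b gray
        j gray
        j black
      b black
    f black
    g gray
      c gray
        m gray
          m→j: j black — skip
        m black
      c black
      g→e: e is gray → back edge
First back edge: g → e.

g→e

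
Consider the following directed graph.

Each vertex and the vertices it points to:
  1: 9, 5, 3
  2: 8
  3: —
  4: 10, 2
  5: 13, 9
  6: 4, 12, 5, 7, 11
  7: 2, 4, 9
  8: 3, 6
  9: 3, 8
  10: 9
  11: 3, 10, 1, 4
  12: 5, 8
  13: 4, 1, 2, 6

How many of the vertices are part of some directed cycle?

A vertex is on a directed cycle iff it belongs to a strongly connected component of size ≥ 2 (or has a self-loop).
The vertices on cycles are {1, 2, 4, 5, 6, 7, 8, 9, 10, 11, 12, 13} — 12 in total.

12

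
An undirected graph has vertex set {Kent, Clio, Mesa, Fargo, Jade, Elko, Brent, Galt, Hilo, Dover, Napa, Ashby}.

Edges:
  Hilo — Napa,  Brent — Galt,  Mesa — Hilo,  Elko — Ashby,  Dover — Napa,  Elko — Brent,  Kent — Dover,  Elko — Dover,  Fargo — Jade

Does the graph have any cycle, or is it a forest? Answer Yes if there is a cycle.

No

DFS, tracking each vertex's parent; an edge to a visited non-parent vertex closes a cycle.
Start from Elko:
visit Elko (parent –)
  visit Dover (parent Elko)
    visit Napa (parent Dover)
      Napa–Dover: parent, skip
      visit Hilo (parent Napa)
        Hilo–Napa: parent, skip
        visit Mesa (parent Hilo)
          Mesa–Hilo: parent, skip
    visit Kent (parent Dover)
      Kent–Dover: parent, skip
    Dover–Elko: parent, skip
  visit Brent (parent Elko)
    Brent–Elko: parent, skip
    visit Galt (parent Brent)
      Galt–Brent: parent, skip
  visit Ashby (parent Elko)
    Ashby–Elko: parent, skip
visit Clio (parent –)
visit Fargo (parent –)
  visit Jade (parent Fargo)
    Jade–Fargo: parent, skip
No non-parent visited neighbor found — the graph is a forest.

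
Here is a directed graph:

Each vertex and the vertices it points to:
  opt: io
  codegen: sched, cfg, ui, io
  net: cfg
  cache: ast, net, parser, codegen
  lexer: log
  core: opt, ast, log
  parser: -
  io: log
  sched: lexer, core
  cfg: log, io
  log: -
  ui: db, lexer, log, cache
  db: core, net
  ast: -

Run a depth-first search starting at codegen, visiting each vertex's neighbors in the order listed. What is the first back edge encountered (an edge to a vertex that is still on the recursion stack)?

cache→codegen

DFS from codegen (visiting each vertex's neighbors in the order listed); mark gray on enter, black on exit:
codegen gray
  sched gray
    lexer gray
      log gray
      log black
    lexer black
    core gray
      opt gray
        io gray
          io→log: log black — skip
        io black
      opt black
      ast gray
      ast black
      core→log: log black — skip
    core black
  sched black
  cfg gray
    cfg→log: log black — skip
    cfg→io: io black — skip
  cfg black
  ui gray
    db gray
      db→core: core black — skip
      net gray
        net→cfg: cfg black — skip
      net black
    db black
    ui→lexer: lexer black — skip
    ui→log: log black — skip
    cache gray
      cache→ast: ast black — skip
      cache→net: net black — skip
      parser gray
      parser black
      cache→codegen: codegen is gray → back edge
First back edge: cache → codegen.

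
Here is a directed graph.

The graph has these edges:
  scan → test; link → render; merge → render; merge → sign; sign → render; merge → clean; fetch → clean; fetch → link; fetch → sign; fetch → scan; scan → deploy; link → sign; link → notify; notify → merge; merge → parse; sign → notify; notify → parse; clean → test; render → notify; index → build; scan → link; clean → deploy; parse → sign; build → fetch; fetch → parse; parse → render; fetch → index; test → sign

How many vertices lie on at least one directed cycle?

10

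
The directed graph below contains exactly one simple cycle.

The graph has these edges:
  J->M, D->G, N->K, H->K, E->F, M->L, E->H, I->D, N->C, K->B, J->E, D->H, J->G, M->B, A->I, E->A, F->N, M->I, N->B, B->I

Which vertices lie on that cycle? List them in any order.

DFS with gray/black marking from B:
B gray
  I gray
    D gray
      H gray
        K gray
          K→B: B is gray → back edge
Back edge closes the cycle B → I → D → H → K → B; its vertices are {B, D, H, I, K}.

B, D, H, I, K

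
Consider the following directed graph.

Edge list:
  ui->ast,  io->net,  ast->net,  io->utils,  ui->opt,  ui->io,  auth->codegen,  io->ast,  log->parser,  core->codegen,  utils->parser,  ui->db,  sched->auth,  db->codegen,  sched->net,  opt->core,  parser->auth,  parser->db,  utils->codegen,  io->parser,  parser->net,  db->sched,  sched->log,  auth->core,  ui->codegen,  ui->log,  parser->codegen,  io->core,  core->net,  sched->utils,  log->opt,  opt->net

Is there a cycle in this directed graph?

Yes

DFS with white/gray/black marking, starting from utils:
utils gray
  parser gray
    codegen gray
    codegen black
    db gray
      db→codegen: codegen black — skip
      sched gray
        auth gray
          core gray
            net gray
            net black
            core→codegen: codegen black — skip
          core black
          auth→codegen: codegen black — skip
        auth black
        sched→utils: utils is gray → back edge
Back edge found, so a cycle exists: utils → parser → db → sched → utils.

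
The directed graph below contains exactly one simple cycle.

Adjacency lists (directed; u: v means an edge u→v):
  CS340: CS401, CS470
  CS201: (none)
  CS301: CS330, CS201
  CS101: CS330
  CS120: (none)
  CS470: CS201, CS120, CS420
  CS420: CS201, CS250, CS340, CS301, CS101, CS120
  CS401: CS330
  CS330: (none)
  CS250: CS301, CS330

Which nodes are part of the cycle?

DFS with gray/black marking from CS420:
CS420 gray
  CS201 gray
  CS201 black
  CS250 gray
    CS301 gray
      CS330 gray
      CS330 black
      CS301→CS201: CS201 black — skip
    CS301 black
    CS250→CS330: CS330 black — skip
  CS250 black
  CS340 gray
    CS401 gray
      CS401→CS330: CS330 black — skip
    CS401 black
    CS470 gray
      CS470→CS201: CS201 black — skip
      CS120 gray
      CS120 black
      CS470→CS420: CS420 is gray → back edge
Back edge closes the cycle CS420 → CS340 → CS470 → CS420; its vertices are {CS340, CS420, CS470}.

CS340, CS420, CS470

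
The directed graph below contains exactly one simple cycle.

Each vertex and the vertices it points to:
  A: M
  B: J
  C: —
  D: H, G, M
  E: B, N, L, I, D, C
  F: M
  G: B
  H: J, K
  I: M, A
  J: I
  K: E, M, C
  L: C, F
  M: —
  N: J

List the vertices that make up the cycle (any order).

D, E, H, K

DFS with gray/black marking from E:
E gray
  B gray
    J gray
      I gray
        M gray
        M black
        A gray
          A→M: M black — skip
        A black
      I black
    J black
  B black
  N gray
    N→J: J black — skip
  N black
  L gray
    C gray
    C black
    F gray
      F→M: M black — skip
    F black
  L black
  E→I: I black — skip
  D gray
    H gray
      H→J: J black — skip
      K gray
        K→E: E is gray → back edge
Back edge closes the cycle E → D → H → K → E; its vertices are {D, E, H, K}.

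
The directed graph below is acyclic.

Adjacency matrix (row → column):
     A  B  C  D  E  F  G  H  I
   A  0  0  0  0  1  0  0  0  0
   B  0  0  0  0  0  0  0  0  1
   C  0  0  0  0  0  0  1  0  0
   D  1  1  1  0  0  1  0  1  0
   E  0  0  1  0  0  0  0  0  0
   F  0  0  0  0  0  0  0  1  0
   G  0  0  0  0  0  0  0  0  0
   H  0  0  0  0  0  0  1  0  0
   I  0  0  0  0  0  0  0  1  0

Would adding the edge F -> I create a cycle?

No

Adding F→I creates a cycle iff I can already reach F.
Explore from I: no path reaches F. The graph stays acyclic.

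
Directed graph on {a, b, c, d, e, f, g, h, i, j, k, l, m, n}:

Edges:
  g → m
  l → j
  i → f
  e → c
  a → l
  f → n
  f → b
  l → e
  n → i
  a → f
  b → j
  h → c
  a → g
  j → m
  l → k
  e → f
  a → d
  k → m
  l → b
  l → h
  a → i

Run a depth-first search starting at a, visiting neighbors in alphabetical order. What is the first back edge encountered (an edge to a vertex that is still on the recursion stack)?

i->f

DFS from a (visiting neighbors in alphabetical order); mark gray on enter, black on exit:
a gray
  d gray
  d black
  f gray
    b gray
      j gray
        m gray
        m black
      j black
    b black
    n gray
      i gray
        i→f: f is gray → back edge
First back edge: i → f.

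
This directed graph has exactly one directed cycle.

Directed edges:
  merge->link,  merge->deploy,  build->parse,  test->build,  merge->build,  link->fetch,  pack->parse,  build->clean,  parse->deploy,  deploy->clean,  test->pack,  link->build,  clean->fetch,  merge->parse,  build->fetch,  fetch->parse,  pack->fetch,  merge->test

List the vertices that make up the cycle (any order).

DFS with gray/black marking from deploy:
deploy gray
  clean gray
    fetch gray
      parse gray
        parse→deploy: deploy is gray → back edge
Back edge closes the cycle deploy → clean → fetch → parse → deploy; its vertices are {clean, fetch, parse, deploy}.

clean, fetch, parse, deploy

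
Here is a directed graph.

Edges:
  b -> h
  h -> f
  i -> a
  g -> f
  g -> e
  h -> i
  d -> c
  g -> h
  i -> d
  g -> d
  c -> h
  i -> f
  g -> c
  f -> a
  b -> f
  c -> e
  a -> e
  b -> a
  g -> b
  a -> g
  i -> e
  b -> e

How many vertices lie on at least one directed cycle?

8

A vertex is on a directed cycle iff it belongs to a strongly connected component of size ≥ 2 (or has a self-loop).
The vertices on cycles are {a, b, c, d, f, g, h, i} — 8 in total.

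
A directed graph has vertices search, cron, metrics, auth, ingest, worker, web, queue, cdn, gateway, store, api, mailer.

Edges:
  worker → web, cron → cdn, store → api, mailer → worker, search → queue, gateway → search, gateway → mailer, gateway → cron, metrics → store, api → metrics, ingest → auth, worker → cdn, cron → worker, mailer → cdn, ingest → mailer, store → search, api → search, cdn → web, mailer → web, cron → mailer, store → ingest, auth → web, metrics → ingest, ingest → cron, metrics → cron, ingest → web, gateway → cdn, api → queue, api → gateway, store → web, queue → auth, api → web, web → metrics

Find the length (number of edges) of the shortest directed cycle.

3

For each vertex v, BFS finds the shortest path from v back to v.
The shortest such closed walk is metrics → ingest → web → metrics, length 3.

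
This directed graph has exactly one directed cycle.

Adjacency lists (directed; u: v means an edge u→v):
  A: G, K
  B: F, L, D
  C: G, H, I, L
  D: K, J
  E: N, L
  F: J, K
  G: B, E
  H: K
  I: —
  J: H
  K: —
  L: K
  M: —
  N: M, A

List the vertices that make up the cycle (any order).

A, E, G, N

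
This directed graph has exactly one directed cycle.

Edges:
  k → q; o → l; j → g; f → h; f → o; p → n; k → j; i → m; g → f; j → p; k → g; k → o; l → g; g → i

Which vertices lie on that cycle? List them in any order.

f, g, l, o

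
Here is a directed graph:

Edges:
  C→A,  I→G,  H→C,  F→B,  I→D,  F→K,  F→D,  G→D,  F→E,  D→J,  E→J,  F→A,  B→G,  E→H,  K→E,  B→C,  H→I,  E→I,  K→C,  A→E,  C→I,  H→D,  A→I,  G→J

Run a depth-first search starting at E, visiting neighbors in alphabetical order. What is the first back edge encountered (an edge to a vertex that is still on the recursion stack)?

A→E

DFS from E (visiting neighbors in alphabetical order); mark gray on enter, black on exit:
E gray
  H gray
    C gray
      A gray
        A→E: E is gray → back edge
First back edge: A → E.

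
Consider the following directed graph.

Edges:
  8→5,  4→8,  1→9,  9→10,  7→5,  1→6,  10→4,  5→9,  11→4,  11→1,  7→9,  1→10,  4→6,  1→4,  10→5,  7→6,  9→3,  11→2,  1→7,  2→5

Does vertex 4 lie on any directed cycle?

Yes

4 is on a cycle iff 4 can reach itself via ≥1 edge.
4 → 8 → 5 → 9 → 10 → 4 — yes.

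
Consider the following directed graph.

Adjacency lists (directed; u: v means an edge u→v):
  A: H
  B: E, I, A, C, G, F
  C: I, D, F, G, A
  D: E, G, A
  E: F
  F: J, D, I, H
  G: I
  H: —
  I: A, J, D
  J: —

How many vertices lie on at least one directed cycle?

A vertex is on a directed cycle iff it belongs to a strongly connected component of size ≥ 2 (or has a self-loop).
The vertices on cycles are {D, E, F, G, I} — 5 in total.

5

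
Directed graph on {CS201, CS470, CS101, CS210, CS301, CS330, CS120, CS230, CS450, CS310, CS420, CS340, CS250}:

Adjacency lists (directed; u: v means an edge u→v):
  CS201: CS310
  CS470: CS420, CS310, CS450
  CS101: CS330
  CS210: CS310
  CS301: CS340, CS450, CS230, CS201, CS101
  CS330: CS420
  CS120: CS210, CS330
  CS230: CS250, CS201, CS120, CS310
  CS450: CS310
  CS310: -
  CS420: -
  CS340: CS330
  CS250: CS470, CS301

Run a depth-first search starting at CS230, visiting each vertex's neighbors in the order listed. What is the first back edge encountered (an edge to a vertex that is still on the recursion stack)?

CS301→CS230

DFS from CS230 (visiting each vertex's neighbors in the order listed); mark gray on enter, black on exit:
CS230 gray
  CS250 gray
    CS470 gray
      CS420 gray
      CS420 black
      CS310 gray
      CS310 black
      CS450 gray
        CS450→CS310: CS310 black — skip
      CS450 black
    CS470 black
    CS301 gray
      CS340 gray
        CS330 gray
          CS330→CS420: CS420 black — skip
        CS330 black
      CS340 black
      CS301→CS450: CS450 black — skip
      CS301→CS230: CS230 is gray → back edge
First back edge: CS301 → CS230.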